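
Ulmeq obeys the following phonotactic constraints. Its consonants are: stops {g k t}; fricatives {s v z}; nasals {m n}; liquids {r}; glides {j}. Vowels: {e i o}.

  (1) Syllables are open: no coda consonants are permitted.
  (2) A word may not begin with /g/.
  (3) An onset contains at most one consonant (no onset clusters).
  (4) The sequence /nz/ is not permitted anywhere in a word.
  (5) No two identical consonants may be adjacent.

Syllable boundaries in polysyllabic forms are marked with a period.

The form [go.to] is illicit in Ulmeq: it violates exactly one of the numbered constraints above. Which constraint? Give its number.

2

[go.to]: word begins with /g/.
This is a violation of constraint 2: "A word may not begin with /g/."
The remaining constraints (1, 3, 4, 5) are satisfied.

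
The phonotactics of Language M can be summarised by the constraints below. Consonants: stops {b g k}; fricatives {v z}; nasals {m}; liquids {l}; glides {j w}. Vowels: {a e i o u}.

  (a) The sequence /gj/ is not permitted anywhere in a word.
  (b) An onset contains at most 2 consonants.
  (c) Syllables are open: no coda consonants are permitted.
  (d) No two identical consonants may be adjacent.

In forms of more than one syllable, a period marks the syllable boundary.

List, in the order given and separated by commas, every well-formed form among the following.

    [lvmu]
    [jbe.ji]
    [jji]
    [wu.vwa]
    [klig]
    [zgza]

[lvmu] — violates constraint (b): syllable 1 onset /lvm/ has 3 consonants (> 2) → ill-formed
[jbe.ji] — σ1 onset /jb/ (2C), coda /∅/ ok; σ2 onset /j/, coda /∅/ ok → well-formed
[jji] — violates constraint (d): adjacent identical consonants /jj/ → ill-formed
[wu.vwa] — σ1 onset /w/, coda /∅/ ok; σ2 onset /vw/ (2C), coda /∅/ ok → well-formed
[klig] — violates constraint (c): syllable 1 coda /g/ has 1 consonant (> 0) → ill-formed
[zgza] — violates constraint (b): syllable 1 onset /zgz/ has 3 consonants (> 2) → ill-formed

[jbe.ji], [wu.vwa]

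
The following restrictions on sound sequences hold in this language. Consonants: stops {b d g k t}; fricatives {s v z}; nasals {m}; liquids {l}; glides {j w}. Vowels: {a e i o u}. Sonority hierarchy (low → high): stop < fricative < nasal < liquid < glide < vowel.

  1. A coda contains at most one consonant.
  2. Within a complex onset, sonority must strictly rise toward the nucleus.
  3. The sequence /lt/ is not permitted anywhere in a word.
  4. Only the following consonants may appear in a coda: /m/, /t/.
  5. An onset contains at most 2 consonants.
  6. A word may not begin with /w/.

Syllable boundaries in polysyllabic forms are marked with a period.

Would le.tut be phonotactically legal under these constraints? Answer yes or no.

yes

le.tut — σ1 onset /l/, coda /∅/ ok; σ2 onset /t/, coda /t/ ok → phonotactically legal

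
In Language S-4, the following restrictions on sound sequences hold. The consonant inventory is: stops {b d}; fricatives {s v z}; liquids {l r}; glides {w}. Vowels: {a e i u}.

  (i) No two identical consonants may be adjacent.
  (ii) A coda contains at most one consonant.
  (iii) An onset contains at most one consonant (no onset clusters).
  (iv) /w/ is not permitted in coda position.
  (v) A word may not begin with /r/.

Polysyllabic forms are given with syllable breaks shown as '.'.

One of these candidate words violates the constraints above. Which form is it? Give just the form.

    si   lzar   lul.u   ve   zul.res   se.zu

si — σ1 onset /s/, coda /∅/ ok → well-formed
lzar — violates constraint (iii): syllable 1 onset /lz/ has 2 consonants (> 1) → ill-formed
lul.u — σ1 onset /l/, coda /l/ ok; σ2 onset /∅/, coda /∅/ ok → well-formed
ve — σ1 onset /v/, coda /∅/ ok → well-formed
zul.res — σ1 onset /z/, coda /l/ ok; σ2 onset /r/, coda /s/ ok → well-formed
se.zu — σ1 onset /s/, coda /∅/ ok; σ2 onset /z/, coda /∅/ ok → well-formed

lzar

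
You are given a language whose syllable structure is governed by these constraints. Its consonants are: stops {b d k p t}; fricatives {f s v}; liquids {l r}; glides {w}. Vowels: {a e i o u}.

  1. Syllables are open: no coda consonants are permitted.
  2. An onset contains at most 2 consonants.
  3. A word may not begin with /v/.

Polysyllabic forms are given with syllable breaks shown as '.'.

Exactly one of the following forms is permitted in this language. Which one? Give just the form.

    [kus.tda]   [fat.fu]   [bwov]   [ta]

[kus.tda] — violates constraint 1: syllable 1 coda /s/ has 1 consonant (> 0) → not permitted
[fat.fu] — violates constraint 1: syllable 1 coda /t/ has 1 consonant (> 0) → not permitted
[bwov] — violates constraint 1: syllable 1 coda /v/ has 1 consonant (> 0) → not permitted
[ta] — σ1 onset /t/, coda /∅/ ok → permitted

[ta]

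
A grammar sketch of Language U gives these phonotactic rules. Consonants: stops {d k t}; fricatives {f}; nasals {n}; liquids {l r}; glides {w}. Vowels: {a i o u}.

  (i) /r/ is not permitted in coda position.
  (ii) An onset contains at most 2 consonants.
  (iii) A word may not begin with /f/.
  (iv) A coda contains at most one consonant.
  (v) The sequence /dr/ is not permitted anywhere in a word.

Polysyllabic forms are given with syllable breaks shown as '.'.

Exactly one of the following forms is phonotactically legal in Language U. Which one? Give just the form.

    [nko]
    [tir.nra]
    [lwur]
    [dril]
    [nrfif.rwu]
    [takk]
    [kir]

[nko]

[nko] — σ1 onset /nk/ (2C), coda /∅/ ok → phonotactically legal
[tir.nra] — violates constraint (i): syllable 1 coda contains /r/ → phonotactically illegal
[lwur] — violates constraint (i): syllable 1 coda contains /r/ → phonotactically illegal
[dril] — violates constraint (v): contains banned sequence /dr/ → phonotactically illegal
[nrfif.rwu] — violates constraint (ii): syllable 1 onset /nrf/ has 3 consonants (> 2) → phonotactically illegal
[takk] — violates constraint (iv): syllable 1 coda /kk/ has 2 consonants (> 1) → phonotactically illegal
[kir] — violates constraint (i): syllable 1 coda contains /r/ → phonotactically illegal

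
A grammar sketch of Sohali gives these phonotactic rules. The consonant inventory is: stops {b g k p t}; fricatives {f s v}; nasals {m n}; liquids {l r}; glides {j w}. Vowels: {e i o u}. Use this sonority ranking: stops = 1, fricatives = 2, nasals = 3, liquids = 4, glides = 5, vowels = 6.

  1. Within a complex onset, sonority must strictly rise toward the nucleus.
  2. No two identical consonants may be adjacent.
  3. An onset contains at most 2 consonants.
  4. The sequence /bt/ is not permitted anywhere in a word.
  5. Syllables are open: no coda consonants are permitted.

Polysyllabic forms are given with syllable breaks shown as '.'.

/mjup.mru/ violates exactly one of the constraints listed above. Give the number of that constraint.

5

/mjup.mru/: syllable 1 coda /p/ has 1 consonant (> 0).
This is a violation of constraint 5: "Syllables are open: no coda consonants are permitted."
The remaining constraints (1, 2, 3, 4) are satisfied.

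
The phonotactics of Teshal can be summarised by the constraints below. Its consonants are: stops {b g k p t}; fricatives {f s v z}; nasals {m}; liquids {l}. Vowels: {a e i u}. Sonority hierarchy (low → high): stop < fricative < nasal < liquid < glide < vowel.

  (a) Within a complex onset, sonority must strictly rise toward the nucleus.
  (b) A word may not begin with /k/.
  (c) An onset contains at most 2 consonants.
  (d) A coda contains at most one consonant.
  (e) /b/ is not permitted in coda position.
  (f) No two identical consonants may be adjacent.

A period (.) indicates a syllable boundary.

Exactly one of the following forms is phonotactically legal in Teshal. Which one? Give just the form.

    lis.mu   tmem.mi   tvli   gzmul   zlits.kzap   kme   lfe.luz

lis.mu — σ1 onset /l/, coda /s/ ok; σ2 onset /m/, coda /∅/ ok → phonotactically legal
tmem.mi — violates constraint (f): adjacent identical consonants /mm/ → phonotactically illegal
tvli — violates constraint (c): syllable 1 onset /tvl/ has 3 consonants (> 2) → phonotactically illegal
gzmul — violates constraint (c): syllable 1 onset /gzm/ has 3 consonants (> 2) → phonotactically illegal
zlits.kzap — violates constraint (d): syllable 1 coda /ts/ has 2 consonants (> 1) → phonotactically illegal
kme — violates constraint (b): word begins with /k/ → phonotactically illegal
lfe.luz — violates constraint (a): syllable 1 onset /lf/: /l/ (liquid, 4) → /f/ (fricative, 2) does not rise → phonotactically illegal

lis.mu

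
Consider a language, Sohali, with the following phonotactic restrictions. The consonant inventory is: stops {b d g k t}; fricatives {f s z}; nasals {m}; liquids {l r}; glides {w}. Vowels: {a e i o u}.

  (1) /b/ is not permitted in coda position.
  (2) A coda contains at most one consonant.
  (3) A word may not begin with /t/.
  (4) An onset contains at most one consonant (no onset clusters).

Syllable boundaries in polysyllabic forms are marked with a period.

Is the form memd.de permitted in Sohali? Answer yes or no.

no

memd.de — violates constraint 2: syllable 1 coda /md/ has 2 consonants (> 1) → not permitted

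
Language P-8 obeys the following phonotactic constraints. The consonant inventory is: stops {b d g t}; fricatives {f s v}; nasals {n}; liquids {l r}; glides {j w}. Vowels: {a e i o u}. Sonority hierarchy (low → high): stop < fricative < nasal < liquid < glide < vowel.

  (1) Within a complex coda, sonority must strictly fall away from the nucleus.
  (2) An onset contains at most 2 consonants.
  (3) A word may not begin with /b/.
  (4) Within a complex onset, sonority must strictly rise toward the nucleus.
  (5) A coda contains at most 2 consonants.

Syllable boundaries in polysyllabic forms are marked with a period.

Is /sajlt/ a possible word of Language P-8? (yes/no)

no

/sajlt/ — violates constraint 5: syllable 1 coda /jlt/ has 3 consonants (> 2) → ill-formed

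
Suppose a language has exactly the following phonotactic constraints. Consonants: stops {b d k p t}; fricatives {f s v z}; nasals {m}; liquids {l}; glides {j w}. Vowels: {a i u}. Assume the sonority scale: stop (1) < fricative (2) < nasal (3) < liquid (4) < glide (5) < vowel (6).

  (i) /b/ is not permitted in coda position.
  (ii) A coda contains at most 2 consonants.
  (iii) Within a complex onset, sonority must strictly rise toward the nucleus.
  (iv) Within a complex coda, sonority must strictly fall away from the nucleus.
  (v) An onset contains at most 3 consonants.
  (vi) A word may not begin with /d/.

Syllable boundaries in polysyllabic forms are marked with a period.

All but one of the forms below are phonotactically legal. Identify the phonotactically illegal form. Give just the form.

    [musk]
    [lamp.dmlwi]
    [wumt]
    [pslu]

[musk] — σ1 onset /m/, coda /sk/ (2→1 falls) ok → phonotactically legal
[lamp.dmlwi] — violates constraint (v): syllable 2 onset /dmlw/ has 4 consonants (> 3) → phonotactically illegal
[wumt] — σ1 onset /w/, coda /mt/ (3→1 falls) ok → phonotactically legal
[pslu] — σ1 onset /psl/ (1→2→4 rises), coda /∅/ ok → phonotactically legal

[lamp.dmlwi]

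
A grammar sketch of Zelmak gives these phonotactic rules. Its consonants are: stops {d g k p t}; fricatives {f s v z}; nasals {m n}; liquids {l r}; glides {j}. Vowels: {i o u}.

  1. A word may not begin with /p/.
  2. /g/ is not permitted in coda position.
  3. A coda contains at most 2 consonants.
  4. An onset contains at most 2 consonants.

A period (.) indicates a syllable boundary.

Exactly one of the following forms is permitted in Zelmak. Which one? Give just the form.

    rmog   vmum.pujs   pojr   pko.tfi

vmum.pujs

rmog — violates constraint 2: syllable 1 coda contains /g/ → not permitted
vmum.pujs — σ1 onset /vm/ (2C), coda /m/ ok; σ2 onset /p/, coda /js/ (2C) ok → permitted
pojr — violates constraint 1: word begins with /p/ → not permitted
pko.tfi — violates constraint 1: word begins with /p/ → not permitted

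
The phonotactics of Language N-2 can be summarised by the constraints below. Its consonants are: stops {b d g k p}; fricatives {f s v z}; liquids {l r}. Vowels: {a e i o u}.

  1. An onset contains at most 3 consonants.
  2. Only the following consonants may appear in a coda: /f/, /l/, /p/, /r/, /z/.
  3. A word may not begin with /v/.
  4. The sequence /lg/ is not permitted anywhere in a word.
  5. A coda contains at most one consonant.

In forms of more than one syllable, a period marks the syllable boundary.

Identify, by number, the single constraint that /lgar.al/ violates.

/lgar.al/: contains banned sequence /lg/.
This is a violation of constraint 4: "The sequence /lg/ is not permitted anywhere in a word."
The remaining constraints (1, 2, 3, 5) are satisfied.

4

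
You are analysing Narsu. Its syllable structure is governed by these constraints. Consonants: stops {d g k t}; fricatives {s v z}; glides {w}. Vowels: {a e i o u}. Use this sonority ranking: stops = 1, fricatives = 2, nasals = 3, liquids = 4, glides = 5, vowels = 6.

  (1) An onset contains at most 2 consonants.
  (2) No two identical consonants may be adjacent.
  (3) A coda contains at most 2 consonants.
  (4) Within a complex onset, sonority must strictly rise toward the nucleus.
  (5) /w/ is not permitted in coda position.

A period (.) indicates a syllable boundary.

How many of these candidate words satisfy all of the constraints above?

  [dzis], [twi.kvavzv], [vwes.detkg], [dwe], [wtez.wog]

[dzis] — σ1 onset /dz/ (1→2 rises), coda /s/ ok → well-formed
[twi.kvavzv] — violates constraint 3: syllable 2 coda /vzv/ has 3 consonants (> 2) → ill-formed
[vwes.detkg] — violates constraint 3: syllable 2 coda /tkg/ has 3 consonants (> 2) → ill-formed
[dwe] — σ1 onset /dw/ (1→5 rises), coda /∅/ ok → well-formed
[wtez.wog] — violates constraint 4: syllable 1 onset /wt/: /w/ (glide, 5) → /t/ (stop, 1) does not rise → ill-formed
Well-formed: [dzis], [dwe] → 2.

2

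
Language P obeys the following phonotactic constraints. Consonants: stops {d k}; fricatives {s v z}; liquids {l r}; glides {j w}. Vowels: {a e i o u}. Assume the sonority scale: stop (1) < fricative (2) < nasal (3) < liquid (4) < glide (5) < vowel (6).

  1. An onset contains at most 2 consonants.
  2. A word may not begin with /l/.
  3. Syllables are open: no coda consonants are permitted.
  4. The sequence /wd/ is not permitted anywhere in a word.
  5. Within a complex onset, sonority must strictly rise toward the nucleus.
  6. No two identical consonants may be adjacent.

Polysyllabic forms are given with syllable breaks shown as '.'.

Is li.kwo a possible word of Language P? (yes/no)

no

li.kwo — violates constraint 2: word begins with /l/ → ill-formed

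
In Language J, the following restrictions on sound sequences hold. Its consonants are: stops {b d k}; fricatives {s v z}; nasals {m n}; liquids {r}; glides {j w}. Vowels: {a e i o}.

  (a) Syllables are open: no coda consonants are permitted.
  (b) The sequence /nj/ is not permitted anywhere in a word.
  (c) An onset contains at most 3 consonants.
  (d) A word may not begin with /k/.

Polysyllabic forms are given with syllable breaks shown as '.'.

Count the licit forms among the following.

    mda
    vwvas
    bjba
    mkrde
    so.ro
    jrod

mda — σ1 onset /md/ (2C), coda /∅/ ok → licit
vwvas — violates constraint (a): syllable 1 coda /s/ has 1 consonant (> 0) → illicit
bjba — σ1 onset /bjb/ (3C), coda /∅/ ok → licit
mkrde — violates constraint (c): syllable 1 onset /mkrd/ has 4 consonants (> 3) → illicit
so.ro — σ1 onset /s/, coda /∅/ ok; σ2 onset /r/, coda /∅/ ok → licit
jrod — violates constraint (a): syllable 1 coda /d/ has 1 consonant (> 0) → illicit
Licit: mda, bjba, so.ro → 3.

3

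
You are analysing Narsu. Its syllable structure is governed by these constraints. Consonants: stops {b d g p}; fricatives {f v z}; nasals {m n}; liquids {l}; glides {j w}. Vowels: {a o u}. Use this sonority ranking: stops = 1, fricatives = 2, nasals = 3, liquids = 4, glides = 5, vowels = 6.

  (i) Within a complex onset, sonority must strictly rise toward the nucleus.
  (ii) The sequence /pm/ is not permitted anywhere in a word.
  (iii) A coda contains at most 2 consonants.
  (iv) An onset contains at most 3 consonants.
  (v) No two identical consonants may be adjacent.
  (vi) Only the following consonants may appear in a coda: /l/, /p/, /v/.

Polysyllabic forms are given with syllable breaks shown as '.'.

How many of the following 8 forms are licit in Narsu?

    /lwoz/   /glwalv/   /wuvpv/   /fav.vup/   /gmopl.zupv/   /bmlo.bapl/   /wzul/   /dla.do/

4

/lwoz/ — violates constraint (vi): syllable 1 coda contains /z/, which is not a licensed coda consonant → illicit
/glwalv/ — σ1 onset /glw/ (1→4→5 rises), coda /lv/ (2C) ok → licit
/wuvpv/ — violates constraint (iii): syllable 1 coda /vpv/ has 3 consonants (> 2) → illicit
/fav.vup/ — violates constraint (v): adjacent identical consonants /vv/ → illicit
/gmopl.zupv/ — σ1 onset /gm/ (1→3 rises), coda /pl/ (2C) ok; σ2 onset /z/, coda /pv/ (2C) ok → licit
/bmlo.bapl/ — σ1 onset /bml/ (1→3→4 rises), coda /∅/ ok; σ2 onset /b/, coda /pl/ (2C) ok → licit
/wzul/ — violates constraint (i): syllable 1 onset /wz/: /w/ (glide, 5) → /z/ (fricative, 2) does not rise → illicit
/dla.do/ — σ1 onset /dl/ (1→4 rises), coda /∅/ ok; σ2 onset /d/, coda /∅/ ok → licit
Licit: /glwalv/, /gmopl.zupv/, /bmlo.bapl/, /dla.do/ → 4.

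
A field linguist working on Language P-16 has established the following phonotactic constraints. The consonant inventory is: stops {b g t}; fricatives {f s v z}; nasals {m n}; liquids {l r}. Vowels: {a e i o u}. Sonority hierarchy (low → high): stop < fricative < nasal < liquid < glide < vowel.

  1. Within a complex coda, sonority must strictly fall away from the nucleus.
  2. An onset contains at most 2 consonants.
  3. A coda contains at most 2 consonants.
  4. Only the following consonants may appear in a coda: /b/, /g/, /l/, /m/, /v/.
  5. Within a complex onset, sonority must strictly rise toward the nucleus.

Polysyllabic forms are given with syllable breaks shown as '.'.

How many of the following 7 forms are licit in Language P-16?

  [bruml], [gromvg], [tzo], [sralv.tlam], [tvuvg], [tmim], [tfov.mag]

5

[bruml] — violates constraint 1: syllable 1 coda /ml/: /m/ (nasal, 3) → /l/ (liquid, 4) does not fall → illicit
[gromvg] — violates constraint 3: syllable 1 coda /mvg/ has 3 consonants (> 2) → illicit
[tzo] — σ1 onset /tz/ (1→2 rises), coda /∅/ ok → licit
[sralv.tlam] — σ1 onset /sr/ (2→4 rises), coda /lv/ (4→2 falls) ok; σ2 onset /tl/ (1→4 rises), coda /m/ ok → licit
[tvuvg] — σ1 onset /tv/ (1→2 rises), coda /vg/ (2→1 falls) ok → licit
[tmim] — σ1 onset /tm/ (1→3 rises), coda /m/ ok → licit
[tfov.mag] — σ1 onset /tf/ (1→2 rises), coda /v/ ok; σ2 onset /m/, coda /g/ ok → licit
Licit: [tzo], [sralv.tlam], [tvuvg], [tmim], [tfov.mag] → 5.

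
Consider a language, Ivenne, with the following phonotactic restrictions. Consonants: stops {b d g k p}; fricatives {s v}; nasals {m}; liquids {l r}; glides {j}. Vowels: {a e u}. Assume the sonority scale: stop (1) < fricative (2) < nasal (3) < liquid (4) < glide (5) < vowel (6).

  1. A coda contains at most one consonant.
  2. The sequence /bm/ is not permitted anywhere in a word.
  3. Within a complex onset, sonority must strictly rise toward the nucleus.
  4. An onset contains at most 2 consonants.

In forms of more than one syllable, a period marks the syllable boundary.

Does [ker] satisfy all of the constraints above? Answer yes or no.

yes

[ker] — σ1 onset /k/, coda /r/ ok → phonotactically legal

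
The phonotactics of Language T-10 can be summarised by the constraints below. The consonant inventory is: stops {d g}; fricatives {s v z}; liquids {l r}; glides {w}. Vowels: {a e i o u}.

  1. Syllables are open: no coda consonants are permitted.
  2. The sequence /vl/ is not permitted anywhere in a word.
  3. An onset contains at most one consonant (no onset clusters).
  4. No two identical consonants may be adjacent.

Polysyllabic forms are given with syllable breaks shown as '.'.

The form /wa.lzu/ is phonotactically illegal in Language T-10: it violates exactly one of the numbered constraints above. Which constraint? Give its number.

3

/wa.lzu/: syllable 2 onset /lz/ has 2 consonants (> 1).
This is a violation of constraint 3: "An onset contains at most one consonant (no onset clusters)."
The remaining constraints (1, 2, 4) are satisfied.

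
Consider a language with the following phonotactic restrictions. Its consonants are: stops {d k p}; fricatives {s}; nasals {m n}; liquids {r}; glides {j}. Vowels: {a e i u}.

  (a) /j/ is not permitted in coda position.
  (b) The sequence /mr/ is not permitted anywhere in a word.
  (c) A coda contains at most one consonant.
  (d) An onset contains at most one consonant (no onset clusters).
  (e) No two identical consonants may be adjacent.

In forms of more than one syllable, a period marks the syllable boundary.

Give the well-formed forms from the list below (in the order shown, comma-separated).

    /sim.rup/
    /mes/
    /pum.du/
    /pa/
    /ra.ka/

/sim.rup/ — violates constraint (b): contains banned sequence /mr/ → ill-formed
/mes/ — σ1 onset /m/, coda /s/ ok → well-formed
/pum.du/ — σ1 onset /p/, coda /m/ ok; σ2 onset /d/, coda /∅/ ok → well-formed
/pa/ — σ1 onset /p/, coda /∅/ ok → well-formed
/ra.ka/ — σ1 onset /r/, coda /∅/ ok; σ2 onset /k/, coda /∅/ ok → well-formed

/mes/, /pum.du/, /pa/, /ra.ka/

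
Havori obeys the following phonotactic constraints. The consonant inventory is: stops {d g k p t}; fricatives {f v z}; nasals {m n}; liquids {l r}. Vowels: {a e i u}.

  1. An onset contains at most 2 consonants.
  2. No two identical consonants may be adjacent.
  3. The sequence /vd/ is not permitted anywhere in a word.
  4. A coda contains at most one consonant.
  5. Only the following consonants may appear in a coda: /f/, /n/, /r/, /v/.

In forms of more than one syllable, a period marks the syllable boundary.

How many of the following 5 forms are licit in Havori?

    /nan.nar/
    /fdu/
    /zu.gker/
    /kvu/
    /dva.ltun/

/nan.nar/ — violates constraint 2: adjacent identical consonants /nn/ → illicit
/fdu/ — σ1 onset /fd/ (2C), coda /∅/ ok → licit
/zu.gker/ — σ1 onset /z/, coda /∅/ ok; σ2 onset /gk/ (2C), coda /r/ ok → licit
/kvu/ — σ1 onset /kv/ (2C), coda /∅/ ok → licit
/dva.ltun/ — σ1 onset /dv/ (2C), coda /∅/ ok; σ2 onset /lt/ (2C), coda /n/ ok → licit
Licit: /fdu/, /zu.gker/, /kvu/, /dva.ltun/ → 4.

4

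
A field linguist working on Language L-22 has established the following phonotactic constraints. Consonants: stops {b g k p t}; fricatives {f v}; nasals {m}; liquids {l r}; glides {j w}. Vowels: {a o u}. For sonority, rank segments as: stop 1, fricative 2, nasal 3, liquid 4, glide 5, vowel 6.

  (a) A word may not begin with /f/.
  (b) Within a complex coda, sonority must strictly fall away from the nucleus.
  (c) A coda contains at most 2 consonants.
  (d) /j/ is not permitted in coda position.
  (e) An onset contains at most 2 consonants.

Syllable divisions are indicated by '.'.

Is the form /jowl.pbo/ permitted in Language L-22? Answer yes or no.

yes

/jowl.pbo/ — σ1 onset /j/, coda /wl/ (5→4 falls) ok; σ2 onset /pb/ (2C), coda /∅/ ok → permitted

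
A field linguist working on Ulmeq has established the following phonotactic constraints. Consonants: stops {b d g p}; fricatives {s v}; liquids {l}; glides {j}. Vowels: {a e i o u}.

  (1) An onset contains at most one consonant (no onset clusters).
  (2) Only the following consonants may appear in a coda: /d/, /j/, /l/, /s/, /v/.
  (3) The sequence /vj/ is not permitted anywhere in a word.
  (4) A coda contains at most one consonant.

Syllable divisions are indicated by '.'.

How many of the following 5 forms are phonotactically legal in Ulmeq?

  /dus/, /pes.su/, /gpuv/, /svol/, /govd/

/dus/ — σ1 onset /d/, coda /s/ ok → phonotactically legal
/pes.su/ — σ1 onset /p/, coda /s/ ok; σ2 onset /s/, coda /∅/ ok → phonotactically legal
/gpuv/ — violates constraint 1: syllable 1 onset /gp/ has 2 consonants (> 1) → phonotactically illegal
/svol/ — violates constraint 1: syllable 1 onset /sv/ has 2 consonants (> 1) → phonotactically illegal
/govd/ — violates constraint 4: syllable 1 coda /vd/ has 2 consonants (> 1) → phonotactically illegal
Phonotactically legal: /dus/, /pes.su/ → 2.

2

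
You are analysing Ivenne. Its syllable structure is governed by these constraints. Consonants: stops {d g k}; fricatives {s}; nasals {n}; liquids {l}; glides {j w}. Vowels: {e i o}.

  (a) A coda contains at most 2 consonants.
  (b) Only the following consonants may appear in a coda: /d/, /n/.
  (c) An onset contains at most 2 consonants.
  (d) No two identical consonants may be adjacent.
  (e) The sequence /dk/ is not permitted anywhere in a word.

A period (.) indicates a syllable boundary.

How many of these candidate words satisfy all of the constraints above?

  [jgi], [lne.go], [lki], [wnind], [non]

5

[jgi] — σ1 onset /jg/ (2C), coda /∅/ ok → permitted
[lne.go] — σ1 onset /ln/ (2C), coda /∅/ ok; σ2 onset /g/, coda /∅/ ok → permitted
[lki] — σ1 onset /lk/ (2C), coda /∅/ ok → permitted
[wnind] — σ1 onset /wn/ (2C), coda /nd/ (2C) ok → permitted
[non] — σ1 onset /n/, coda /n/ ok → permitted
Permitted: [jgi], [lne.go], [lki], [wnind], [non] → 5.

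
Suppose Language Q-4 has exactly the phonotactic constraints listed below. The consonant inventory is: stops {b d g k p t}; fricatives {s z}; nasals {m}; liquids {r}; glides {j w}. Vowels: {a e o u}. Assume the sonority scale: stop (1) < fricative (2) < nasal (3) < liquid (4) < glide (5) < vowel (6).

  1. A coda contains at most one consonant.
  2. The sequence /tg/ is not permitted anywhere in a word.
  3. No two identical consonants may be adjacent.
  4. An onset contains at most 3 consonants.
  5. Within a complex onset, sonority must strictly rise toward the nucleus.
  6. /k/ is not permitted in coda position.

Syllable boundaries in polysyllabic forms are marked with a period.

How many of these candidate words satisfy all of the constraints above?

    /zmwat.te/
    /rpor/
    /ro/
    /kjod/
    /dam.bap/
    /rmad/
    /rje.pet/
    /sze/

/zmwat.te/ — violates constraint 3: adjacent identical consonants /tt/ → not permitted
/rpor/ — violates constraint 5: syllable 1 onset /rp/: /r/ (liquid, 4) → /p/ (stop, 1) does not rise → not permitted
/ro/ — σ1 onset /r/, coda /∅/ ok → permitted
/kjod/ — σ1 onset /kj/ (1→5 rises), coda /d/ ok → permitted
/dam.bap/ — σ1 onset /d/, coda /m/ ok; σ2 onset /b/, coda /p/ ok → permitted
/rmad/ — violates constraint 5: syllable 1 onset /rm/: /r/ (liquid, 4) → /m/ (nasal, 3) does not rise → not permitted
/rje.pet/ — σ1 onset /rj/ (4→5 rises), coda /∅/ ok; σ2 onset /p/, coda /t/ ok → permitted
/sze/ — violates constraint 5: syllable 1 onset /sz/: /s/ (fricative, 2) → /z/ (fricative, 2) does not rise → not permitted
Permitted: /ro/, /kjod/, /dam.bap/, /rje.pet/ → 4.

4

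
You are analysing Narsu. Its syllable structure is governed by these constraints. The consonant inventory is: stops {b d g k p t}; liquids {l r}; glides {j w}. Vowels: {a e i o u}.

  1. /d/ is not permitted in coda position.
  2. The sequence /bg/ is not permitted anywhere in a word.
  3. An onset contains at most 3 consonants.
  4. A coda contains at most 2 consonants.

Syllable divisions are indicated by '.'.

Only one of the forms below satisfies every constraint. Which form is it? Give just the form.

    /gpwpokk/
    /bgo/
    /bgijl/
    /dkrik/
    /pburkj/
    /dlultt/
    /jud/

/dkrik/

/gpwpokk/ — violates constraint 3: syllable 1 onset /gpwp/ has 4 consonants (> 3) → ill-formed
/bgo/ — violates constraint 2: contains banned sequence /bg/ → ill-formed
/bgijl/ — violates constraint 2: contains banned sequence /bg/ → ill-formed
/dkrik/ — σ1 onset /dkr/ (3C), coda /k/ ok → well-formed
/pburkj/ — violates constraint 4: syllable 1 coda /rkj/ has 3 consonants (> 2) → ill-formed
/dlultt/ — violates constraint 4: syllable 1 coda /ltt/ has 3 consonants (> 2) → ill-formed
/jud/ — violates constraint 1: syllable 1 coda contains /d/ → ill-formed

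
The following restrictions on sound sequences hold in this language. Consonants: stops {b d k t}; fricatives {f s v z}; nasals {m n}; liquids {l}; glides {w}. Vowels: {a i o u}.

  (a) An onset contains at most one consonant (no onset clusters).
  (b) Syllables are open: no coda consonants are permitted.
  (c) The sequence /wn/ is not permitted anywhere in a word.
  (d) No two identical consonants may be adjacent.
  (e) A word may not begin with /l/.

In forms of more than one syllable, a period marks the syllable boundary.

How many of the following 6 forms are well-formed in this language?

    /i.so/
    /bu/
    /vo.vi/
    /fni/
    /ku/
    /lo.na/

/i.so/ — σ1 onset /∅/, coda /∅/ ok; σ2 onset /s/, coda /∅/ ok → well-formed
/bu/ — σ1 onset /b/, coda /∅/ ok → well-formed
/vo.vi/ — σ1 onset /v/, coda /∅/ ok; σ2 onset /v/, coda /∅/ ok → well-formed
/fni/ — violates constraint (a): syllable 1 onset /fn/ has 2 consonants (> 1) → ill-formed
/ku/ — σ1 onset /k/, coda /∅/ ok → well-formed
/lo.na/ — violates constraint (e): word begins with /l/ → ill-formed
Well-formed: /i.so/, /bu/, /vo.vi/, /ku/ → 4.

4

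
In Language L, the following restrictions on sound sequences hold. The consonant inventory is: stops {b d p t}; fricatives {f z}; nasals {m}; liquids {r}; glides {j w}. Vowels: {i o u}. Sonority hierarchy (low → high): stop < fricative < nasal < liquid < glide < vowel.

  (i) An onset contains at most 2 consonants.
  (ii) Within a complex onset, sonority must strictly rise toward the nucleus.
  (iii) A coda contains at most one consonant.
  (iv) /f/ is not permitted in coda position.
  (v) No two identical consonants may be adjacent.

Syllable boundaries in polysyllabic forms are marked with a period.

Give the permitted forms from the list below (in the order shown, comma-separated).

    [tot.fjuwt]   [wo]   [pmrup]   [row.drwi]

[tot.fjuwt] — violates constraint (iii): syllable 2 coda /wt/ has 2 consonants (> 1) → not permitted
[wo] — σ1 onset /w/, coda /∅/ ok → permitted
[pmrup] — violates constraint (i): syllable 1 onset /pmr/ has 3 consonants (> 2) → not permitted
[row.drwi] — violates constraint (i): syllable 2 onset /drw/ has 3 consonants (> 2) → not permitted

[wo]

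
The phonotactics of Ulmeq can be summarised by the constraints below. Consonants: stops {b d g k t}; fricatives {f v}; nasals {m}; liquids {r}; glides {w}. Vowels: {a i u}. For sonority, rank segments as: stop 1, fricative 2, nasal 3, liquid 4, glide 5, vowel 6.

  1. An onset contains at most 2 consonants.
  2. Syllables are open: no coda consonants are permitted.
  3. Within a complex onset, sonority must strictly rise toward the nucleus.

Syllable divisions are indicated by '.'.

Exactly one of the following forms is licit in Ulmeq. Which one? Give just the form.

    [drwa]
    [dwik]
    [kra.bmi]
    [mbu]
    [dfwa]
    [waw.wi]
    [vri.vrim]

[drwa] — violates constraint 1: syllable 1 onset /drw/ has 3 consonants (> 2) → illicit
[dwik] — violates constraint 2: syllable 1 coda /k/ has 1 consonant (> 0) → illicit
[kra.bmi] — σ1 onset /kr/ (1→4 rises), coda /∅/ ok; σ2 onset /bm/ (1→3 rises), coda /∅/ ok → licit
[mbu] — violates constraint 3: syllable 1 onset /mb/: /m/ (nasal, 3) → /b/ (stop, 1) does not rise → illicit
[dfwa] — violates constraint 1: syllable 1 onset /dfw/ has 3 consonants (> 2) → illicit
[waw.wi] — violates constraint 2: syllable 1 coda /w/ has 1 consonant (> 0) → illicit
[vri.vrim] — violates constraint 2: syllable 2 coda /m/ has 1 consonant (> 0) → illicit

[kra.bmi]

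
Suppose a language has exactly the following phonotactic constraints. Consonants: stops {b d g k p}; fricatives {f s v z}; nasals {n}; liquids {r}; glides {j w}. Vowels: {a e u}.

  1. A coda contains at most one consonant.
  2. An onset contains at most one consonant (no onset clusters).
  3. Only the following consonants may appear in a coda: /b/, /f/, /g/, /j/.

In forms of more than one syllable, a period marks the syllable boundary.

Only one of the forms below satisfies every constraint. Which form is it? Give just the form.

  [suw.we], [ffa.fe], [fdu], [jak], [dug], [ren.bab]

[dug]

[suw.we] — violates constraint 3: syllable 1 coda contains /w/, which is not a licensed coda consonant → not permitted
[ffa.fe] — violates constraint 2: syllable 1 onset /ff/ has 2 consonants (> 1) → not permitted
[fdu] — violates constraint 2: syllable 1 onset /fd/ has 2 consonants (> 1) → not permitted
[jak] — violates constraint 3: syllable 1 coda contains /k/, which is not a licensed coda consonant → not permitted
[dug] — σ1 onset /d/, coda /g/ ok → permitted
[ren.bab] — violates constraint 3: syllable 1 coda contains /n/, which is not a licensed coda consonant → not permitted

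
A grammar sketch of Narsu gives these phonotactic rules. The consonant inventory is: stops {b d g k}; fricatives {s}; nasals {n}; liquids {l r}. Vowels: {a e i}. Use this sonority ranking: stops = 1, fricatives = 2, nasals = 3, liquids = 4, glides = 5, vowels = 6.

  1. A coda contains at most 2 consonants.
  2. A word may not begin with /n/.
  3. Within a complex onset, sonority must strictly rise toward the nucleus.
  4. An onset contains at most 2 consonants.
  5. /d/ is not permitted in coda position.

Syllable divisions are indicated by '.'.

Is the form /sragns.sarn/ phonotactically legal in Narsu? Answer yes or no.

no

/sragns.sarn/ — violates constraint 1: syllable 1 coda /gns/ has 3 consonants (> 2) → phonotactically illegal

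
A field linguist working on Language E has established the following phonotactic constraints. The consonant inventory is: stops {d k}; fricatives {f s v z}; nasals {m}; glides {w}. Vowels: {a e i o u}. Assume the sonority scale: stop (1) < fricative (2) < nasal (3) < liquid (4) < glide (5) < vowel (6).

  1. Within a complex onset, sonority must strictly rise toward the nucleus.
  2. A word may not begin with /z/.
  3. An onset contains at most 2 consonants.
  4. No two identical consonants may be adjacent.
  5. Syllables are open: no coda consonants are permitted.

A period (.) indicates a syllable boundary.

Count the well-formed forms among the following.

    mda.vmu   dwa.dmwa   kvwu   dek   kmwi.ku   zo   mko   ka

mda.vmu — violates constraint 1: syllable 1 onset /md/: /m/ (nasal, 3) → /d/ (stop, 1) does not rise → ill-formed
dwa.dmwa — violates constraint 3: syllable 2 onset /dmw/ has 3 consonants (> 2) → ill-formed
kvwu — violates constraint 3: syllable 1 onset /kvw/ has 3 consonants (> 2) → ill-formed
dek — violates constraint 5: syllable 1 coda /k/ has 1 consonant (> 0) → ill-formed
kmwi.ku — violates constraint 3: syllable 1 onset /kmw/ has 3 consonants (> 2) → ill-formed
zo — violates constraint 2: word begins with /z/ → ill-formed
mko — violates constraint 1: syllable 1 onset /mk/: /m/ (nasal, 3) → /k/ (stop, 1) does not rise → ill-formed
ka — σ1 onset /k/, coda /∅/ ok → well-formed
Well-formed: ka → 1.

1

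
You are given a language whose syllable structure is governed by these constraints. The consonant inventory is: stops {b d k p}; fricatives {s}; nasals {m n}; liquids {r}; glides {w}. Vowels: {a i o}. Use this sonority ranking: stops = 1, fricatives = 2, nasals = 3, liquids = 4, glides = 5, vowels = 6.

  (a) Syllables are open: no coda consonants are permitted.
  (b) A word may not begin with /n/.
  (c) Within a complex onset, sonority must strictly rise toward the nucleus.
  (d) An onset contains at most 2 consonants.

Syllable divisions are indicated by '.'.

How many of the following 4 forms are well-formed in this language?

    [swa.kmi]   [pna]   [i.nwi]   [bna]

[swa.kmi] — σ1 onset /sw/ (2→5 rises), coda /∅/ ok; σ2 onset /km/ (1→3 rises), coda /∅/ ok → well-formed
[pna] — σ1 onset /pn/ (1→3 rises), coda /∅/ ok → well-formed
[i.nwi] — σ1 onset /∅/, coda /∅/ ok; σ2 onset /nw/ (3→5 rises), coda /∅/ ok → well-formed
[bna] — σ1 onset /bn/ (1→3 rises), coda /∅/ ok → well-formed
Well-formed: [swa.kmi], [pna], [i.nwi], [bna] → 4.

4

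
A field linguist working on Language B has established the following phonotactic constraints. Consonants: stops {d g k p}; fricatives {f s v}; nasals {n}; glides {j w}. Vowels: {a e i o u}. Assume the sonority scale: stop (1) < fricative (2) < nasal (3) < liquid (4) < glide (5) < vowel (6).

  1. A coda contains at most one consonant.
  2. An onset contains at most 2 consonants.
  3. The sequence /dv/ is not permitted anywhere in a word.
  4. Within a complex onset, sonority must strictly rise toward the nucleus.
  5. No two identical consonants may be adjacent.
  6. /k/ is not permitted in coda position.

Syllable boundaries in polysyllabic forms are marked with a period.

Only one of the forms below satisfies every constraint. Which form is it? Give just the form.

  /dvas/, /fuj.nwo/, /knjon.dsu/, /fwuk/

/fuj.nwo/

/dvas/ — violates constraint 3: contains banned sequence /dv/ → ill-formed
/fuj.nwo/ — σ1 onset /f/, coda /j/ ok; σ2 onset /nw/ (3→5 rises), coda /∅/ ok → well-formed
/knjon.dsu/ — violates constraint 2: syllable 1 onset /knj/ has 3 consonants (> 2) → ill-formed
/fwuk/ — violates constraint 6: syllable 1 coda contains /k/ → ill-formed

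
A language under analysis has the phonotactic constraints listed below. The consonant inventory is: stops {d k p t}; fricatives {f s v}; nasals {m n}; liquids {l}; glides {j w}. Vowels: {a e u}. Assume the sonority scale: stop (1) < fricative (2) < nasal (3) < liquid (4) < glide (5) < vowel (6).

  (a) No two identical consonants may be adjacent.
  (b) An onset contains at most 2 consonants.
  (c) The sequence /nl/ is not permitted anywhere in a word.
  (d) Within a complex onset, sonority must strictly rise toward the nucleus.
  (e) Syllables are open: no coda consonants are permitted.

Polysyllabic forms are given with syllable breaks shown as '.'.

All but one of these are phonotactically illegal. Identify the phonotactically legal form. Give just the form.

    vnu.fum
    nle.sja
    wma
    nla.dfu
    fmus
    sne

sne

vnu.fum — violates constraint (e): syllable 2 coda /m/ has 1 consonant (> 0) → phonotactically illegal
nle.sja — violates constraint (c): contains banned sequence /nl/ → phonotactically illegal
wma — violates constraint (d): syllable 1 onset /wm/: /w/ (glide, 5) → /m/ (nasal, 3) does not rise → phonotactically illegal
nla.dfu — violates constraint (c): contains banned sequence /nl/ → phonotactically illegal
fmus — violates constraint (e): syllable 1 coda /s/ has 1 consonant (> 0) → phonotactically illegal
sne — σ1 onset /sn/ (2→3 rises), coda /∅/ ok → phonotactically legal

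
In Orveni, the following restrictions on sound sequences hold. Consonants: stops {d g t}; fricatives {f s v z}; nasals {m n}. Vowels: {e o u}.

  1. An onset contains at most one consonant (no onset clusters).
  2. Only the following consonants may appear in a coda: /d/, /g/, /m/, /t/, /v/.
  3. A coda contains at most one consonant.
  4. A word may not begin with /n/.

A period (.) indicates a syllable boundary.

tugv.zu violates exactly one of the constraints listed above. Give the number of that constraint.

tugv.zu: syllable 1 coda /gv/ has 2 consonants (> 1).
This is a violation of constraint 3: "A coda contains at most one consonant."
The remaining constraints (1, 2, 4) are satisfied.

3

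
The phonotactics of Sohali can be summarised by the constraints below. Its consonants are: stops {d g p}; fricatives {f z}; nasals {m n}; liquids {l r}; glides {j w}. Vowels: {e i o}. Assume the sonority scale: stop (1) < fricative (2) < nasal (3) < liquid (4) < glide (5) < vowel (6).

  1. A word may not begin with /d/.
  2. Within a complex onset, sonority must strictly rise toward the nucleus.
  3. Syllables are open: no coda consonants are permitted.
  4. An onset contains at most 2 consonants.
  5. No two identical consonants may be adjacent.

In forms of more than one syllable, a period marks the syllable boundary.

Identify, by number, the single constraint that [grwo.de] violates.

[grwo.de]: syllable 1 onset /grw/ has 3 consonants (> 2).
This is a violation of constraint 4: "An onset contains at most 2 consonants."
The remaining constraints (1, 2, 3, 5) are satisfied.

4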